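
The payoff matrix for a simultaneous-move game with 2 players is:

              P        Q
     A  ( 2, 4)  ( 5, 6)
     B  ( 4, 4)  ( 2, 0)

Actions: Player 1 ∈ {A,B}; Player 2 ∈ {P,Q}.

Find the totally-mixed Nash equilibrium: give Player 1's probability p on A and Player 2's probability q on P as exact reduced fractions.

P1 indiff ⇒ q·2+(1-q)·5 = q·4+(1-q)·2 ⇒ q(-2) = (1-q)(-3) ⇒ q = 3/5
P2 indiff ⇒ p·4+(1-p)·4 = p·6+(1-p)·0 ⇒ p(-2) = (1-p)(-4) ⇒ p = 2/3

(p,q) = (2/3, 3/5)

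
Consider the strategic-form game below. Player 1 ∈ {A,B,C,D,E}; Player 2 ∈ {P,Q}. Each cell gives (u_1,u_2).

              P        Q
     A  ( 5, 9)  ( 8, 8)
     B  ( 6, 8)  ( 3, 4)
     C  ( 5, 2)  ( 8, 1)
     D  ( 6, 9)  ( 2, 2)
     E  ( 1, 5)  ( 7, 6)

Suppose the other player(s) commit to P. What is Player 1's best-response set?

u_1(A vs P) = 5
u_1(B vs P) = 6
u_1(C vs P) = 5
u_1(D vs P) = 6
u_1(E vs P) = 1
max payoff 6 at {B,D}

BR_1 = {B,D}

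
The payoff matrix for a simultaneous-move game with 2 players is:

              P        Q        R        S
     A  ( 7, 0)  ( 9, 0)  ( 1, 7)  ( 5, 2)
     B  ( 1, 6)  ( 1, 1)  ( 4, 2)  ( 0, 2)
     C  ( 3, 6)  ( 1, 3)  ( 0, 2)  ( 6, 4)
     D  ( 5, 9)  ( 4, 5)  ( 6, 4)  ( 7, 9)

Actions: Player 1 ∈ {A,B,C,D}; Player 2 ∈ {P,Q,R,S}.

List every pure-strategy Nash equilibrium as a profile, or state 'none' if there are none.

(A,P): not NE [P2→R gives 7>0]
(A,Q): not NE [P2→R gives 7>0]
(A,R): not NE [P1→D gives 6>1]
(A,S): not NE [P1→D gives 7>5; P2→R gives 7>2]
(B,P): not NE [P1→A gives 7>1]
(B,Q): not NE [P1→A gives 9>1; P2→P gives 6>1]
(B,R): not NE [P1→D gives 6>4; P2→P gives 6>2]
(B,S): not NE [P1→D gives 7>0; P2→P gives 6>2]
(C,P): not NE [P1→A gives 7>3]
(C,Q): not NE [P1→A gives 9>1; P2→P gives 6>3]
(C,R): not NE [P1→D gives 6>0; P2→P gives 6>2]
(C,S): not NE [P1→D gives 7>6; P2→P gives 6>4]
(D,P): not NE [P1→A gives 7>5]
(D,Q): not NE [P1→A gives 9>4; P2→S gives 9>5]
(D,R): not NE [P2→S gives 9>4]
(D,S): NE

Nash profiles: (D,S)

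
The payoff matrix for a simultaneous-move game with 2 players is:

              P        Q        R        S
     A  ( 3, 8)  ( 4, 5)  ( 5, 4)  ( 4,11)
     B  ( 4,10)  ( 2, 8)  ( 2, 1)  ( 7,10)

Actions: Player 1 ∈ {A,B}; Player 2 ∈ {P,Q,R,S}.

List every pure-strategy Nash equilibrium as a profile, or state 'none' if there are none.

(A,P): not NE [P1→B gives 4>3; P2→S gives 11>8]
(A,Q): not NE [P2→S gives 11>5]
(A,R): not NE [P2→S gives 11>4]
(A,S): not NE [P1→B gives 7>4]
(B,P): NE
(B,Q): not NE [P1→A gives 4>2; P2→S gives 10>8]
(B,R): not NE [P1→A gives 5>2; P2→S gives 10>1]
(B,S): NE

PSNE = {(B,P), (B,S)}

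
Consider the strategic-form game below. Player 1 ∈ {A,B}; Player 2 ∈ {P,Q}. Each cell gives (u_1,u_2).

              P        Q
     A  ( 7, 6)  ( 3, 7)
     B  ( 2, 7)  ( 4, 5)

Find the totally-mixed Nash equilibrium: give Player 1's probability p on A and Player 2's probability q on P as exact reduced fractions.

P1 indiff ⇒ q·7+(1-q)·3 = q·2+(1-q)·4 ⇒ q(5) = (1-q)(1) ⇒ q = 1/6
P2 indiff ⇒ p·6+(1-p)·7 = p·7+(1-p)·5 ⇒ p(-1) = (1-p)(-2) ⇒ p = 2/3

(p,q) = (2/3, 1/6)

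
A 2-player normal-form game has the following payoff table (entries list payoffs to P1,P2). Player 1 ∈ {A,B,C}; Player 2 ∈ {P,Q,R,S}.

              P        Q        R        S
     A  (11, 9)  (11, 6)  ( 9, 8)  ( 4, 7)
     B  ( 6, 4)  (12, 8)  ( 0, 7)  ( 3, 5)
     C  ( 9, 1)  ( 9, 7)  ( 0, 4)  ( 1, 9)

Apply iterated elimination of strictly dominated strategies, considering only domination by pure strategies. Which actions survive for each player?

IESDS → P1:{A,B} P2:{P,Q,R}

P1 drop C (A beats it: P:11>9 Q:11>9 R:9>0 S:4>1)
P2 drop S (R beats it: A:8>7 B:7>5)
P1→{A,B} P2→{P,Q,R}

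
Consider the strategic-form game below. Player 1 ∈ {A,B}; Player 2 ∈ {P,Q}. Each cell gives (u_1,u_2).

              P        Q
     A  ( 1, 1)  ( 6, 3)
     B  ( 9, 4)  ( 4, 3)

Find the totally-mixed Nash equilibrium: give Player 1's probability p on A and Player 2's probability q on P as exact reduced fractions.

P1 indiff ⇒ q·1+(1-q)·6 = q·9+(1-q)·4 ⇒ q(-8) = (1-q)(-2) ⇒ q = 1/5
P2 indiff ⇒ p·1+(1-p)·4 = p·3+(1-p)·3 ⇒ p(-2) = (1-p)(-1) ⇒ p = 1/3

p=1/3, q=1/5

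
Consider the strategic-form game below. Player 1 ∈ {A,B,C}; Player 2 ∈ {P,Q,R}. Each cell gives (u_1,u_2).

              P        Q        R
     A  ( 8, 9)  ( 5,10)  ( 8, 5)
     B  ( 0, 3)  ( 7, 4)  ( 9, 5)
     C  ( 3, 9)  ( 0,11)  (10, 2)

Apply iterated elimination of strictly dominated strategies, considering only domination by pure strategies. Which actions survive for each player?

P2 drop P (Q beats it: A:10>9 B:4>3 C:11>9)
P1 drop A (B beats it: Q:7>5 R:9>8)
P1→{B,C} P2→{Q,R}

Survivors P1:{B,C} P2:{Q,R}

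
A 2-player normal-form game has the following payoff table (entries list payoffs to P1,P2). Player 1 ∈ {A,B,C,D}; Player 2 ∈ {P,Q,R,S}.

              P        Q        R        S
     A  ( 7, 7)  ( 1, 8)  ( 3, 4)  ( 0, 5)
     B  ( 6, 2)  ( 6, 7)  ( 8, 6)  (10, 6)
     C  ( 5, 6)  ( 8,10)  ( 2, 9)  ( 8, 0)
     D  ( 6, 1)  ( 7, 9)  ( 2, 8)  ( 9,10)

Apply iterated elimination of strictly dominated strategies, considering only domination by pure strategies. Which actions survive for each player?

P2 drop P (Q beats it: A:8>7 B:7>2 C:10>6 D:9>1)
P1 drop A (B beats it: Q:6>1 R:8>3 S:10>0)
P2 drop R (Q beats it: B:7>6 C:10>9 D:9>8)
P1→{B,C,D} P2→{Q,S}

Remaining: P1:{B,C,D} P2:{Q,S}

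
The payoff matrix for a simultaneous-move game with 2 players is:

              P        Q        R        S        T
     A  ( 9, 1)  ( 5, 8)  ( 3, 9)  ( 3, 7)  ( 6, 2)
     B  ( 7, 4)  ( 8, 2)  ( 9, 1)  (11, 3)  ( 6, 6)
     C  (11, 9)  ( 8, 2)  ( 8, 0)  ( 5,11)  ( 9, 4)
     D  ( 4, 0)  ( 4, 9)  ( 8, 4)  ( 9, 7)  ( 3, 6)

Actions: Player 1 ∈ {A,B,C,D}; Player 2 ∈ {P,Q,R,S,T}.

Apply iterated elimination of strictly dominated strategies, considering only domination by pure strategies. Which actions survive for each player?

P1 drop A (C beats it: P:11>9 Q:8>5 R:8>3 S:5>3 T:9>6)
P1 drop D (B beats it: P:7>4 Q:8>4 R:9>8 S:11>9 T:6>3)
P2 drop Q (P beats it: B:4>2 C:9>2)
P2 drop R (P beats it: B:4>1 C:9>0)
P1→{B,C} P2→{P,S,T}

Survivors P1:{B,C} P2:{P,S,T}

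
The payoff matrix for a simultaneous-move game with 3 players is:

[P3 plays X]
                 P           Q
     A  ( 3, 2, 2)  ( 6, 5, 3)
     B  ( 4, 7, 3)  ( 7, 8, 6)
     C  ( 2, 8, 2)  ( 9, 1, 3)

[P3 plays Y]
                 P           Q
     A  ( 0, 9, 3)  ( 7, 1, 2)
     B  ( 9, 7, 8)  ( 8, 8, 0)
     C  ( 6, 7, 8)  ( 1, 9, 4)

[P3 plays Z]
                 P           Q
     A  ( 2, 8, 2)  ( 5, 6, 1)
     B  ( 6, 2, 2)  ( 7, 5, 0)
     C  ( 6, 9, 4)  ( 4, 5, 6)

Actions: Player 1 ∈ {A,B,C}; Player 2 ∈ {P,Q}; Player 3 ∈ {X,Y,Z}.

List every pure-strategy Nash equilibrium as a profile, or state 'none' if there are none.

(A,P,X): not NE [P1→B gives 4>3; P2→Q gives 5>2; P3→Y gives 3>2]
(A,P,Y): not NE [P1→B gives 9>0]
(A,P,Z): not NE [P1→C gives 6>2; P3→Y gives 3>2]
(A,Q,X): not NE [P1→C gives 9>6]
(A,Q,Y): not NE [P1→B gives 8>7; P2→P gives 9>1; P3→X gives 3>2]
(A,Q,Z): not NE [P1→B gives 7>5; P2→P gives 8>6; P3→X gives 3>1]
(B,P,X): not NE [P2→Q gives 8>7; P3→Y gives 8>3]
(B,P,Y): not NE [P2→Q gives 8>7]
(B,P,Z): not NE [P2→Q gives 5>2; P3→Y gives 8>2]
(B,Q,X): not NE [P1→C gives 9>7]
(B,Q,Y): not NE [P3→X gives 6>0]
(B,Q,Z): not NE [P3→X gives 6>0]
(C,P,X): not NE [P1→B gives 4>2; P3→Y gives 8>2]
(C,P,Y): not NE [P1→B gives 9>6; P2→Q gives 9>7]
(C,P,Z): not NE [P3→Y gives 8>4]
(C,Q,X): not NE [P2→P gives 8>1; P3→Z gives 6>3]
(C,Q,Y): not NE [P1→B gives 8>1; P3→Z gives 6>4]
(C,Q,Z): not NE [P1→B gives 7>4; P2→P gives 9>5]

PSNE: ∅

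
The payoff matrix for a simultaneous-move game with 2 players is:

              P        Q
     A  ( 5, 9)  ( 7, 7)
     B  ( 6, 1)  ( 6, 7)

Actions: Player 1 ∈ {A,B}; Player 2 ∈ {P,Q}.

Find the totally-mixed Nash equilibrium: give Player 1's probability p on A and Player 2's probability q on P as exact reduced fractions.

p=3/4, q=1/2

P1 indiff ⇒ q·5+(1-q)·7 = q·6+(1-q)·6 ⇒ q(-1) = (1-q)(-1) ⇒ q = 1/2
P2 indiff ⇒ p·9+(1-p)·1 = p·7+(1-p)·7 ⇒ p(2) = (1-p)(6) ⇒ p = 3/4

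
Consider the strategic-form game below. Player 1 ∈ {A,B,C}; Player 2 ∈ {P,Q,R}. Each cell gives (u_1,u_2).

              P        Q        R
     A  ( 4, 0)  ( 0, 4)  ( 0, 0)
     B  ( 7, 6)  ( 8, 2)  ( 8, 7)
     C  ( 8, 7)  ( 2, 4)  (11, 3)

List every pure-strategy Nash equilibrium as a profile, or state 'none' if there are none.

Nash profiles: (C,P)

(A,P): not NE [P1→C gives 8>4; P2→Q gives 4>0]
(A,Q): not NE [P1→B gives 8>0]
(A,R): not NE [P1→C gives 11>0; P2→Q gives 4>0]
(B,P): not NE [P1→C gives 8>7; P2→R gives 7>6]
(B,Q): not NE [P2→R gives 7>2]
(B,R): not NE [P1→C gives 11>8]
(C,P): NE
(C,Q): not NE [P1→B gives 8>2; P2→P gives 7>4]
(C,R): not NE [P2→P gives 7>3]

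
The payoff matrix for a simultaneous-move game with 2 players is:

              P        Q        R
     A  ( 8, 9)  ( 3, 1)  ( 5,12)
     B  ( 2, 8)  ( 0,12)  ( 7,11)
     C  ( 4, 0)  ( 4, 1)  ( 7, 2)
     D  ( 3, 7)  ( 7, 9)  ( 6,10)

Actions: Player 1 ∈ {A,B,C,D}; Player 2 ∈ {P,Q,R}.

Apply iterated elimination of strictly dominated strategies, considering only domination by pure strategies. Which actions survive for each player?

P2 drop P (R beats it: A:12>9 B:11>8 C:2>0 D:10>7)
P1 drop A (C beats it: Q:4>3 R:7>5)
P1→{B,C,D} P2→{Q,R}

IESDS → P1:{B,C,D} P2:{Q,R}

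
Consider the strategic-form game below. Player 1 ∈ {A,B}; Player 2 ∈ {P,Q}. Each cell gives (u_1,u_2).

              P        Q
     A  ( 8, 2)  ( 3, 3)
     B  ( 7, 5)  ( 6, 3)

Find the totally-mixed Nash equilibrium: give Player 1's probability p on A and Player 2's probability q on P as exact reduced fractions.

P1 mixes 2/3 on A; P2 mixes 3/4 on P

P1 indiff ⇒ q·8+(1-q)·3 = q·7+(1-q)·6 ⇒ q(1) = (1-q)(3) ⇒ q = 3/4
P2 indiff ⇒ p·2+(1-p)·5 = p·3+(1-p)·3 ⇒ p(-1) = (1-p)(-2) ⇒ p = 2/3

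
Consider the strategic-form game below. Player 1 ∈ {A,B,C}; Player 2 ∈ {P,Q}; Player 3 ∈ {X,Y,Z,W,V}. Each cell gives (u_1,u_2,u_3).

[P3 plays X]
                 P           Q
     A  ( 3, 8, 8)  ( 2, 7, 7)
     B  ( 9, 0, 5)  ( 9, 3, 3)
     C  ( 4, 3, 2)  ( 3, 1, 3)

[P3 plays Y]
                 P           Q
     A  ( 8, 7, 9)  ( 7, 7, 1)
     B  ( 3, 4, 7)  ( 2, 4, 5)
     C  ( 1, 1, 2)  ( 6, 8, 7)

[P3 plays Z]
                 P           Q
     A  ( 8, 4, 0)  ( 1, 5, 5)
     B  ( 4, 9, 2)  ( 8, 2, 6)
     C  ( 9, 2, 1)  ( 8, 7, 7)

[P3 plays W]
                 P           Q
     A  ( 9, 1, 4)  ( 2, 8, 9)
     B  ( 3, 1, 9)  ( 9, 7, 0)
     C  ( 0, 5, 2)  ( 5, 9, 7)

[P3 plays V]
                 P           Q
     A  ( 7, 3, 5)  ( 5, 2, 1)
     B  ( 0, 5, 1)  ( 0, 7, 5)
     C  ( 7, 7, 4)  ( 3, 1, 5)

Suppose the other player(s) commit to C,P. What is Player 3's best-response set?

argmax u_3 = {V}

u_3(X vs C,P) = 2
u_3(Y vs C,P) = 2
u_3(Z vs C,P) = 1
u_3(W vs C,P) = 2
u_3(V vs C,P) = 4
max payoff 4 at {V}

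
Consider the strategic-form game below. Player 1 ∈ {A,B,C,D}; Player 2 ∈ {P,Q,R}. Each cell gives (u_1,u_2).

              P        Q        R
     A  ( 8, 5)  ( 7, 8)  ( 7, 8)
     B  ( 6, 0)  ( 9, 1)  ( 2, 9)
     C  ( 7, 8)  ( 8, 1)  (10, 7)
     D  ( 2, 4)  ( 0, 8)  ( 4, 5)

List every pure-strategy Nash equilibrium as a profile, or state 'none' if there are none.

Equilibria: none

(A,P): not NE [P2→R gives 8>5]
(A,Q): not NE [P1→B gives 9>7]
(A,R): not NE [P1→C gives 10>7]
(B,P): not NE [P1→A gives 8>6; P2→R gives 9>0]
(B,Q): not NE [P2→R gives 9>1]
(B,R): not NE [P1→C gives 10>2]
(C,P): not NE [P1→A gives 8>7]
(C,Q): not NE [P1→B gives 9>8; P2→P gives 8>1]
(C,R): not NE [P2→P gives 8>7]
(D,P): not NE [P1→A gives 8>2; P2→Q gives 8>4]
(D,Q): not NE [P1→B gives 9>0]
(D,R): not NE [P1→C gives 10>4; P2→Q gives 8>5]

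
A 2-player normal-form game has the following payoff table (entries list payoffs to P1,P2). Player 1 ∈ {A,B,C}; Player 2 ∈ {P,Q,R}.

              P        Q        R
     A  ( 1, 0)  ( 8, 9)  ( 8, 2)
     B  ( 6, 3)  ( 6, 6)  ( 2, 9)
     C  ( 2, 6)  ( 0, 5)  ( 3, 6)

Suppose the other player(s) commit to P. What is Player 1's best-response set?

u_1(A vs P) = 1
u_1(B vs P) = 6
u_1(C vs P) = 2
max payoff 6 at {B}

argmax u_1 = {B}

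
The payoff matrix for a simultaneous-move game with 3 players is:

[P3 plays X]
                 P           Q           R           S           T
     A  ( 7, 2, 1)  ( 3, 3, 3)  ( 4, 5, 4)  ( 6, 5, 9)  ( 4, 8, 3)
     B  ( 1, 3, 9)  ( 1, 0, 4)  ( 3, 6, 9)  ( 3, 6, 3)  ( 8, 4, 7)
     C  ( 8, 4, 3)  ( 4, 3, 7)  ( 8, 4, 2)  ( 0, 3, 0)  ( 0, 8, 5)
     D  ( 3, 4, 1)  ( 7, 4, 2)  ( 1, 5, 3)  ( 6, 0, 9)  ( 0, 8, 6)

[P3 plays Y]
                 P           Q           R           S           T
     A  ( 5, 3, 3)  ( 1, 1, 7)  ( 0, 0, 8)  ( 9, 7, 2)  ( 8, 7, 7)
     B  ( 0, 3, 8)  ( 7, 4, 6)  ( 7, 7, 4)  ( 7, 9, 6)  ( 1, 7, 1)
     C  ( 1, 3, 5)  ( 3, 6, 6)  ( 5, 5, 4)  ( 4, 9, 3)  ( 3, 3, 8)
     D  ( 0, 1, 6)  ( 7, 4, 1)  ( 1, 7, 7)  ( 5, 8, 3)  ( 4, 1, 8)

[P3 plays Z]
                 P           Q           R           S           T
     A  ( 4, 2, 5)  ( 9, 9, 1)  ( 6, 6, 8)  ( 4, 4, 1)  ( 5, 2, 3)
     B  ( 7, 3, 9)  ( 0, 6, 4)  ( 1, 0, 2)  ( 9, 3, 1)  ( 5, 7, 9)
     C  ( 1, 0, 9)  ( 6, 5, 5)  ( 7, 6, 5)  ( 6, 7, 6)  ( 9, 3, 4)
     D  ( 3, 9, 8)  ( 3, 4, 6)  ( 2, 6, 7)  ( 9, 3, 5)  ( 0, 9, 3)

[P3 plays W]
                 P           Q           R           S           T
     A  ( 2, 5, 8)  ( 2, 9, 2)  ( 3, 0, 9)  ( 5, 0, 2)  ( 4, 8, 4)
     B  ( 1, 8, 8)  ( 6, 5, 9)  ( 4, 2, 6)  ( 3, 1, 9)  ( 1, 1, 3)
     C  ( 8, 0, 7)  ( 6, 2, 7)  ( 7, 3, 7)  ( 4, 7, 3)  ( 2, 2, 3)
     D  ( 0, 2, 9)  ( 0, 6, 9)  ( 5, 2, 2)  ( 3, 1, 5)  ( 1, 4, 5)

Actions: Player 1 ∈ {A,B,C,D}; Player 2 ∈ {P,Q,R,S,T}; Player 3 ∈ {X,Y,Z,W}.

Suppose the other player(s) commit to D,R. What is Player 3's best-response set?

BR_3 = {Y,Z}

u_3(X vs D,R) = 3
u_3(Y vs D,R) = 7
u_3(Z vs D,R) = 7
u_3(W vs D,R) = 2
max payoff 7 at {Y,Z}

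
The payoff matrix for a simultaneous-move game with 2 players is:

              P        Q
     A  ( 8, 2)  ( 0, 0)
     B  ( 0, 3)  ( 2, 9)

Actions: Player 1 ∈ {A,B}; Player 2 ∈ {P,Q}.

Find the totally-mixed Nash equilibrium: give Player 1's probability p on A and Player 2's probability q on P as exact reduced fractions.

p=3/4, q=1/5

P1 indiff ⇒ q·8+(1-q)·0 = q·0+(1-q)·2 ⇒ q(8) = (1-q)(2) ⇒ q = 1/5
P2 indiff ⇒ p·2+(1-p)·3 = p·0+(1-p)·9 ⇒ p(2) = (1-p)(6) ⇒ p = 3/4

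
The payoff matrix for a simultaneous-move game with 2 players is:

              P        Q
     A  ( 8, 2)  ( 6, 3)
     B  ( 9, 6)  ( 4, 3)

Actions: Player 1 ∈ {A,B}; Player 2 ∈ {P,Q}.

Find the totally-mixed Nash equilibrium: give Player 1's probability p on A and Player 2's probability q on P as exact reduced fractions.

p=3/4, q=2/3

P1 indiff ⇒ q·8+(1-q)·6 = q·9+(1-q)·4 ⇒ q(-1) = (1-q)(-2) ⇒ q = 2/3
P2 indiff ⇒ p·2+(1-p)·6 = p·3+(1-p)·3 ⇒ p(-1) = (1-p)(-3) ⇒ p = 3/4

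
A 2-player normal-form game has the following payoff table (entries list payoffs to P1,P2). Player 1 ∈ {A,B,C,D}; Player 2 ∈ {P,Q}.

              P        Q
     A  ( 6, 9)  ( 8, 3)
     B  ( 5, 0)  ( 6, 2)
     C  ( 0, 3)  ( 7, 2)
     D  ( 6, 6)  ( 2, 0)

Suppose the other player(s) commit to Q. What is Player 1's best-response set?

BR_1 = {A}

u_1(A vs Q) = 8
u_1(B vs Q) = 6
u_1(C vs Q) = 7
u_1(D vs Q) = 2
max payoff 8 at {A}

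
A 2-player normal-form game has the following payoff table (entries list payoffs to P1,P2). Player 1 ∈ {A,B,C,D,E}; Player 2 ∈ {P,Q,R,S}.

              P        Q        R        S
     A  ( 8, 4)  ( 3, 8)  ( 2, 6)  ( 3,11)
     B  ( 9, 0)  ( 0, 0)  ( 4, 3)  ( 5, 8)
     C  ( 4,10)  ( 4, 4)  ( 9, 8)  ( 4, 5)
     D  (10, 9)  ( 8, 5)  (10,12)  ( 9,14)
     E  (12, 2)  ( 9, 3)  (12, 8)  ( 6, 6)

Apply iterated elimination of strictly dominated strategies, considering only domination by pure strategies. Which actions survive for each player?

P1 drop A (D beats it: P:10>8 Q:8>3 R:10>2 S:9>3)
P1 drop B (D beats it: P:10>9 Q:8>0 R:10>4 S:9>5)
P1 drop C (D beats it: P:10>4 Q:8>4 R:10>9 S:9>4)
P2 drop P (R beats it: D:12>9 E:8>2)
P2 drop Q (R beats it: D:12>5 E:8>3)
P1→{D,E} P2→{R,S}

Survivors P1:{D,E} P2:{R,S}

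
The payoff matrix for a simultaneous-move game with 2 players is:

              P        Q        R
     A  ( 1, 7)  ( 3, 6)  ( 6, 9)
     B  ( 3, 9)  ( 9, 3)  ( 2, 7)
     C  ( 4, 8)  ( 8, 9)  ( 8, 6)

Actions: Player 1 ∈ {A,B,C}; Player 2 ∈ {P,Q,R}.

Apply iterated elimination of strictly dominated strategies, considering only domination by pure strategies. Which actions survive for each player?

P1 drop A (C beats it: P:4>1 Q:8>3 R:8>6)
P2 drop R (P beats it: B:9>7 C:8>6)
P1→{B,C} P2→{P,Q}

Survivors P1:{B,C} P2:{P,Q}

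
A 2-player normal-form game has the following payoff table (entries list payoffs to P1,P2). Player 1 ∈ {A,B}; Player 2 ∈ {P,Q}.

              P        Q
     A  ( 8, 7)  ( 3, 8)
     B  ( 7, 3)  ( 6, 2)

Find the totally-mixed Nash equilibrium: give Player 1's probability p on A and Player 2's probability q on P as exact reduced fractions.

P1 indiff ⇒ q·8+(1-q)·3 = q·7+(1-q)·6 ⇒ q(1) = (1-q)(3) ⇒ q = 3/4
P2 indiff ⇒ p·7+(1-p)·3 = p·8+(1-p)·2 ⇒ p(-1) = (1-p)(-1) ⇒ p = 1/2

P1 mixes 1/2 on A; P2 mixes 3/4 on P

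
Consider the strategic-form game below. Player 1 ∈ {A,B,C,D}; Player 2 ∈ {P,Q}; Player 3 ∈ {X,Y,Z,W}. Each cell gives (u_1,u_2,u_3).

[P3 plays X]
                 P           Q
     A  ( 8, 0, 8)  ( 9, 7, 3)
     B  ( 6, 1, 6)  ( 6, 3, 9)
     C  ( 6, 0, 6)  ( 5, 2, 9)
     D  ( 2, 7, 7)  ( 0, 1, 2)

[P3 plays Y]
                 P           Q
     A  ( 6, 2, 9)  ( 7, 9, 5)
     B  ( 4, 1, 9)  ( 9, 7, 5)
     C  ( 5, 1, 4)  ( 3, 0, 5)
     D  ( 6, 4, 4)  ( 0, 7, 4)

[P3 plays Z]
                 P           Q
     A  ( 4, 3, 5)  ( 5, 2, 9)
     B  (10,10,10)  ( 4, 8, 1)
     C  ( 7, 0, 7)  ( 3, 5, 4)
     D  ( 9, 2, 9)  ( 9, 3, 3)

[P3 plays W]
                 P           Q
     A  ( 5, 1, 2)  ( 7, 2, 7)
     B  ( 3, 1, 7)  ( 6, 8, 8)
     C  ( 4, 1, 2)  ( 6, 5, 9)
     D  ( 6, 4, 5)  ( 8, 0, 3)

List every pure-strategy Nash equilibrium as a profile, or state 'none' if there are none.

NE set: (B,P,Z)

(A,P,X): not NE [P2→Q gives 7>0; P3→Y gives 9>8]
(A,P,Y): not NE [P2→Q gives 9>2]
(A,P,Z): not NE [P1→B gives 10>4; P3→Y gives 9>5]
(A,P,W): not NE [P1→D gives 6>5; P2→Q gives 2>1; P3→Y gives 9>2]
(A,Q,X): not NE [P3→Z gives 9>3]
(A,Q,Y): not NE [P1→B gives 9>7; P3→Z gives 9>5]
(A,Q,Z): not NE [P1→D gives 9>5; P2→P gives 3>2]
(A,Q,W): not NE [P1→D gives 8>7; P3→Z gives 9>7]
(B,P,X): not NE [P1→A gives 8>6; P2→Q gives 3>1; P3→Z gives 10>6]
(B,P,Y): not NE [P1→D gives 6>4; P2→Q gives 7>1; P3→Z gives 10>9]
(B,P,Z): NE
(B,P,W): not NE [P1→D gives 6>3; P2→Q gives 8>1; P3→Z gives 10>7]
(B,Q,X): not NE [P1→A gives 9>6]
(B,Q,Y): not NE [P3→X gives 9>5]
(B,Q,Z): not NE [P1→D gives 9>4; P2→P gives 10>8; P3→X gives 9>1]
(B,Q,W): not NE [P1→D gives 8>6; P3→X gives 9>8]
(C,P,X): not NE [P1→A gives 8>6; P2→Q gives 2>0; P3→Z gives 7>6]
(C,P,Y): not NE [P1→D gives 6>5; P3→Z gives 7>4]
(C,P,Z): not NE [P1→B gives 10>7; P2→Q gives 5>0]
(C,P,W): not NE [P1→D gives 6>4; P2→Q gives 5>1; P3→Z gives 7>2]
(C,Q,X): not NE [P1→A gives 9>5]
(C,Q,Y): not NE [P1→B gives 9>3; P2→P gives 1>0; P3→W gives 9>5]
(C,Q,Z): not NE [P1→D gives 9>3; P3→W gives 9>4]
(C,Q,W): not NE [P1→D gives 8>6]
(D,P,X): not NE [P1→A gives 8>2; P3→Z gives 9>7]
(D,P,Y): not NE [P2→Q gives 7>4; P3→Z gives 9>4]
(D,P,Z): not NE [P1→B gives 10>9; P2→Q gives 3>2]
(D,P,W): not NE [P3→Z gives 9>5]
(D,Q,X): not NE [P1→A gives 9>0; P2→P gives 7>1; P3→Y gives 4>2]
(D,Q,Y): not NE [P1→B gives 9>0]
(D,Q,Z): not NE [P3→Y gives 4>3]
(D,Q,W): not NE [P2→P gives 4>0; P3→Y gives 4>3]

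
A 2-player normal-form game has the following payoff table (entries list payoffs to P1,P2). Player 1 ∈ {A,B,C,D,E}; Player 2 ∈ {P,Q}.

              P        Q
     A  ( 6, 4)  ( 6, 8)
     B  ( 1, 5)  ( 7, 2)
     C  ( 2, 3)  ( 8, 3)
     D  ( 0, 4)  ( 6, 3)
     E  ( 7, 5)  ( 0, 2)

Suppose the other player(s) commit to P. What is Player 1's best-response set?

argmax u_1 = {E}

u_1(A vs P) = 6
u_1(B vs P) = 1
u_1(C vs P) = 2
u_1(D vs P) = 0
u_1(E vs P) = 7
max payoff 7 at {E}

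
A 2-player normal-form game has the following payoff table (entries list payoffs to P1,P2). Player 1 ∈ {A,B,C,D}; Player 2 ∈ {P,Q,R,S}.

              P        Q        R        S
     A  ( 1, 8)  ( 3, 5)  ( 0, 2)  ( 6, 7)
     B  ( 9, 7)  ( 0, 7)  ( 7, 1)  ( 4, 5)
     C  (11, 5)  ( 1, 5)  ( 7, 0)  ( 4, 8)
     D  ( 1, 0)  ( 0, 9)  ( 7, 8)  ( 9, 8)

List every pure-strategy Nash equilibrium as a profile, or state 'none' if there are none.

PSNE: ∅

(A,P): not NE [P1→C gives 11>1]
(A,Q): not NE [P2→P gives 8>5]
(A,R): not NE [P1→D gives 7>0; P2→P gives 8>2]
(A,S): not NE [P1→D gives 9>6; P2→P gives 8>7]
(B,P): not NE [P1→C gives 11>9]
(B,Q): not NE [P1→A gives 3>0]
(B,R): not NE [P2→Q gives 7>1]
(B,S): not NE [P1→D gives 9>4; P2→Q gives 7>5]
(C,P): not NE [P2→S gives 8>5]
(C,Q): not NE [P1→A gives 3>1; P2→S gives 8>5]
(C,R): not NE [P2→S gives 8>0]
(C,S): not NE [P1→D gives 9>4]
(D,P): not NE [P1→C gives 11>1; P2→Q gives 9>0]
(D,Q): not NE [P1→A gives 3>0]
(D,R): not NE [P2→Q gives 9>8]
(D,S): not NE [P2→Q gives 9>8]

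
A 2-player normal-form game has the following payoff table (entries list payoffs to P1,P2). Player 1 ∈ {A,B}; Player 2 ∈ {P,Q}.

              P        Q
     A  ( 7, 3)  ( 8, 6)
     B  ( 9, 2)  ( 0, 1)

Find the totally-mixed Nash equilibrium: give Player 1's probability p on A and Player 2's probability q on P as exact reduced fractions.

P1 mixes 1/4 on A; P2 mixes 4/5 on P

P1 indiff ⇒ q·7+(1-q)·8 = q·9+(1-q)·0 ⇒ q(-2) = (1-q)(-8) ⇒ q = 4/5
P2 indiff ⇒ p·3+(1-p)·2 = p·6+(1-p)·1 ⇒ p(-3) = (1-p)(-1) ⇒ p = 1/4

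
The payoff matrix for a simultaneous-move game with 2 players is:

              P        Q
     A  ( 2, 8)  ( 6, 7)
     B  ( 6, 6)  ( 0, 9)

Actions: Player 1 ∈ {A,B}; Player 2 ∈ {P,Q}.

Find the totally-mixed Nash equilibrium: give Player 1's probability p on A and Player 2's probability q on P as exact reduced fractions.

P1 indiff ⇒ q·2+(1-q)·6 = q·6+(1-q)·0 ⇒ q(-4) = (1-q)(-6) ⇒ q = 3/5
P2 indiff ⇒ p·8+(1-p)·6 = p·7+(1-p)·9 ⇒ p(1) = (1-p)(3) ⇒ p = 3/4

(p,q) = (3/4, 3/5)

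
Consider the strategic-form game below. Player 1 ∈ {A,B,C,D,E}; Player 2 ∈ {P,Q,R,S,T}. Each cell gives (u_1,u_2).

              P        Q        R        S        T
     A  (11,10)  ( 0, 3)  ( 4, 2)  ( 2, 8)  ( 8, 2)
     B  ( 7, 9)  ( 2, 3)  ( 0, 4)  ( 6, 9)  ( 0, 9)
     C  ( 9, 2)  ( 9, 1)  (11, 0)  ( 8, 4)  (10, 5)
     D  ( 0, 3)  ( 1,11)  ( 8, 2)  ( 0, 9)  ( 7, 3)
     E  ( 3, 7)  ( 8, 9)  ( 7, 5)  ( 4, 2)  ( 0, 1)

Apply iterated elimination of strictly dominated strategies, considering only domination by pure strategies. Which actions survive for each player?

P1 drop B (C beats it: P:9>7 Q:9>2 R:11>0 S:8>6 T:10>0)
P1 drop D (C beats it: P:9>0 Q:9>1 R:11>8 S:8>0 T:10>7)
P1 drop E (C beats it: P:9>3 Q:9>8 R:11>7 S:8>4 T:10>0)
P2 drop Q (P beats it: A:10>3 C:2>1)
P2 drop R (P beats it: A:10>2 C:2>0)
P1→{A,C} P2→{P,S,T}

Survivors P1:{A,C} P2:{P,S,T}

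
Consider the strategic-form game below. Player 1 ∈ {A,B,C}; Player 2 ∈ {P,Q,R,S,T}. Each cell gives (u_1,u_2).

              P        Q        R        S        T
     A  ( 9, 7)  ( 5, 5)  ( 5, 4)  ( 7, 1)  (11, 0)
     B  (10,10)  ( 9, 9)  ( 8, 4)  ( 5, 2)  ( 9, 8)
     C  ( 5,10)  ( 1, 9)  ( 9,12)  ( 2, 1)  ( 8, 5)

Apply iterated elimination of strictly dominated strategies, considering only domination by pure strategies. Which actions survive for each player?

IESDS → P1:{B,C} P2:{P,R}

P2 drop Q (P beats it: A:7>5 B:10>9 C:10>9)
P2 drop S (P beats it: A:7>1 B:10>2 C:10>1)
P2 drop T (P beats it: A:7>0 B:10>8 C:10>5)
P1 drop A (B beats it: P:10>9 R:8>5)
P1→{B,C} P2→{P,R}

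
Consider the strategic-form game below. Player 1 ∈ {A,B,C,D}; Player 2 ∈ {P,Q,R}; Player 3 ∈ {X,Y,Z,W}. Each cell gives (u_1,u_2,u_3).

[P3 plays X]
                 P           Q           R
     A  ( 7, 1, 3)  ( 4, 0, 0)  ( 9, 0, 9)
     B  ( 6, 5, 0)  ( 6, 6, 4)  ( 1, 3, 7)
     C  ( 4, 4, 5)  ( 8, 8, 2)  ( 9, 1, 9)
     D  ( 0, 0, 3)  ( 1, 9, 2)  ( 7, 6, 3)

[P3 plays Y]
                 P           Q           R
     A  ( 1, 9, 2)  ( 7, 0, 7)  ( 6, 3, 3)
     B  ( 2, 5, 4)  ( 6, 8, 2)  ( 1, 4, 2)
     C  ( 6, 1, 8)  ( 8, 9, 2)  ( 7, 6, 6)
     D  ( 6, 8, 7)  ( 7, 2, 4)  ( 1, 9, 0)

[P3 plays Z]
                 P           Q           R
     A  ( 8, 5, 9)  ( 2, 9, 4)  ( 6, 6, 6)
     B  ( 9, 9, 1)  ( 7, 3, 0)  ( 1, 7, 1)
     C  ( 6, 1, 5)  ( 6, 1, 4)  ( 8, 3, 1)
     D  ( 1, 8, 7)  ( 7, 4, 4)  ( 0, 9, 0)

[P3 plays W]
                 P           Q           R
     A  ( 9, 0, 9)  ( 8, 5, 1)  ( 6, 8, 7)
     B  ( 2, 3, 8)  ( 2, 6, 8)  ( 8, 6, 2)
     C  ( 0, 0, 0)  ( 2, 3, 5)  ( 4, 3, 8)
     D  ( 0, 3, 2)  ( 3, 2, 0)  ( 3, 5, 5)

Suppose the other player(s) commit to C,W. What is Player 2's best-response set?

u_2(P vs C,W) = 0
u_2(Q vs C,W) = 3
u_2(R vs C,W) = 3
max payoff 3 at {Q,R}

argmax u_2 = {Q,R}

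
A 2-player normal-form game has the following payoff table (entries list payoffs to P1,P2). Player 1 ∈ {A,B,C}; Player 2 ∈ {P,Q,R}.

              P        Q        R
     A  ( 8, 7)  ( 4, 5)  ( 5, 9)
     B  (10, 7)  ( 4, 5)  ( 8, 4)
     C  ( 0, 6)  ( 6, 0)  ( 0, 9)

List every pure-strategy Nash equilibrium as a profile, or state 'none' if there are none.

PSNE = {(B,P)}

(A,P): not NE [P1→B gives 10>8; P2→R gives 9>7]
(A,Q): not NE [P1→C gives 6>4; P2→R gives 9>5]
(A,R): not NE [P1→B gives 8>5]
(B,P): NE
(B,Q): not NE [P1→C gives 6>4; P2→P gives 7>5]
(B,R): not NE [P2→P gives 7>4]
(C,P): not NE [P1→B gives 10>0; P2→R gives 9>6]
(C,Q): not NE [P2→R gives 9>0]
(C,R): not NE [P1→B gives 8>0]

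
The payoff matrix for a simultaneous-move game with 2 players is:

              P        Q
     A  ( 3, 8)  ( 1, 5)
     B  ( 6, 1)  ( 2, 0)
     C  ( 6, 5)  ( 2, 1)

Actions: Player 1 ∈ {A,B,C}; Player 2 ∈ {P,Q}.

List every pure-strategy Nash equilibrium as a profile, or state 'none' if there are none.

(A,P): not NE [P1→C gives 6>3]
(A,Q): not NE [P1→C gives 2>1; P2→P gives 8>5]
(B,P): NE
(B,Q): not NE [P2→P gives 1>0]
(C,P): NE
(C,Q): not NE [P2→P gives 5>1]

PSNE = {(B,P), (C,P)}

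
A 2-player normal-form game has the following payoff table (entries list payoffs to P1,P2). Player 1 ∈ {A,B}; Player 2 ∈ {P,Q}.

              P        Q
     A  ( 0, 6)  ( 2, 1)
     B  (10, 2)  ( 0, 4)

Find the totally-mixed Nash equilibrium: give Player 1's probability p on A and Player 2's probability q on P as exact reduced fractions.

P1 indiff ⇒ q·0+(1-q)·2 = q·10+(1-q)·0 ⇒ q(-10) = (1-q)(-2) ⇒ q = 1/6
P2 indiff ⇒ p·6+(1-p)·2 = p·1+(1-p)·4 ⇒ p(5) = (1-p)(2) ⇒ p = 2/7

p=2/7, q=1/6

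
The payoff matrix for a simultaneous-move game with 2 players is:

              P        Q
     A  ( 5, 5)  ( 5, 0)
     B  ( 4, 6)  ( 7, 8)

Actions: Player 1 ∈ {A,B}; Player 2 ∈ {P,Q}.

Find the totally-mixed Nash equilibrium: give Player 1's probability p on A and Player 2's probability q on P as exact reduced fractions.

P1 mixes 2/7 on A; P2 mixes 2/3 on P

P1 indiff ⇒ q·5+(1-q)·5 = q·4+(1-q)·7 ⇒ q(1) = (1-q)(2) ⇒ q = 2/3
P2 indiff ⇒ p·5+(1-p)·6 = p·0+(1-p)·8 ⇒ p(5) = (1-p)(2) ⇒ p = 2/7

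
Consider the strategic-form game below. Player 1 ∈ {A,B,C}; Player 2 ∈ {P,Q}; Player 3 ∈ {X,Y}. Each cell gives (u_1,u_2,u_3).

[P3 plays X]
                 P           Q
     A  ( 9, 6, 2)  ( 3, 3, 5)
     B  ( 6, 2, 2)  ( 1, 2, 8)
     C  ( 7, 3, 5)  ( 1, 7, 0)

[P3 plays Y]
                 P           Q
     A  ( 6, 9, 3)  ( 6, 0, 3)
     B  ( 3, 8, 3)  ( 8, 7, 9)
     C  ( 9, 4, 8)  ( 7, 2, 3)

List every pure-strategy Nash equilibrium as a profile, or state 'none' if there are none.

(A,P,X): not NE [P3→Y gives 3>2]
(A,P,Y): not NE [P1→C gives 9>6]
(A,Q,X): not NE [P2→P gives 6>3]
(A,Q,Y): not NE [P1→B gives 8>6; P2→P gives 9>0; P3→X gives 5>3]
(B,P,X): not NE [P1→A gives 9>6; P3→Y gives 3>2]
(B,P,Y): not NE [P1→C gives 9>3]
(B,Q,X): not NE [P1→A gives 3>1; P3→Y gives 9>8]
(B,Q,Y): not NE [P2→P gives 8>7]
(C,P,X): not NE [P1→A gives 9>7; P2→Q gives 7>3; P3→Y gives 8>5]
(C,P,Y): NE
(C,Q,X): not NE [P1→A gives 3>1; P3→Y gives 3>0]
(C,Q,Y): not NE [P1→B gives 8>7; P2→P gives 4>2]

Nash profiles: (C,P,Y)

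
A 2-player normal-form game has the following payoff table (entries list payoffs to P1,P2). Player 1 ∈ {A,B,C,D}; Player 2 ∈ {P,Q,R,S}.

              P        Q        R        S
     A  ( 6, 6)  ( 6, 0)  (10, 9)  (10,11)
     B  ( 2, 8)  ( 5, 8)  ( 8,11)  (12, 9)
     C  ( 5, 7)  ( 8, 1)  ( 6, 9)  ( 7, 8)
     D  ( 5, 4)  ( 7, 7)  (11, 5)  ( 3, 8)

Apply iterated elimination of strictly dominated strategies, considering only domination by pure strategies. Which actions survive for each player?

P2 drop P (R beats it: A:9>6 B:11>8 C:9>7 D:5>4)
P2 drop Q (S beats it: A:11>0 B:9>8 C:8>1 D:8>7)
P1 drop C (A beats it: R:10>6 S:10>7)
P1→{A,B,D} P2→{R,S}

IESDS → P1:{A,B,D} P2:{R,S}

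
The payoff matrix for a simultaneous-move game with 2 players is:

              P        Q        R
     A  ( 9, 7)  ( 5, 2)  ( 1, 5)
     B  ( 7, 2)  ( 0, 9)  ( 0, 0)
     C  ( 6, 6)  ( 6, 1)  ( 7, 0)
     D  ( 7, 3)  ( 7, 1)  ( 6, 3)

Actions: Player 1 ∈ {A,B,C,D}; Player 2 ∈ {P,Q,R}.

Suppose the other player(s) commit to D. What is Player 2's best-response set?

u_2(P vs D) = 3
u_2(Q vs D) = 1
u_2(R vs D) = 3
max payoff 3 at {P,R}

BR_2 = {P,R}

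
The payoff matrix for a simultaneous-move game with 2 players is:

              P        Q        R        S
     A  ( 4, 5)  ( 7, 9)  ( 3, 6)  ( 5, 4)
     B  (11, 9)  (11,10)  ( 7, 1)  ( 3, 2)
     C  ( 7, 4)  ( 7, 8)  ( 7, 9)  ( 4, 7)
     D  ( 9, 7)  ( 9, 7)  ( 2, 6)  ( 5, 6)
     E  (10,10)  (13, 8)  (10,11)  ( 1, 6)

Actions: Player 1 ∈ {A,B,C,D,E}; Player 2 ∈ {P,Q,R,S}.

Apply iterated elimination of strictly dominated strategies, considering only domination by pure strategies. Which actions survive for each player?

Remaining: P1:{B,E} P2:{P,Q,R}

P2 drop S (Q beats it: A:9>4 B:10>2 C:8>7 D:7>6 E:8>6)
P1 drop A (B beats it: P:11>4 Q:11>7 R:7>3)
P1 drop C (E beats it: P:10>7 Q:13>7 R:10>7)
P1 drop D (B beats it: P:11>9 Q:11>9 R:7>2)
P1→{B,E} P2→{P,Q,R}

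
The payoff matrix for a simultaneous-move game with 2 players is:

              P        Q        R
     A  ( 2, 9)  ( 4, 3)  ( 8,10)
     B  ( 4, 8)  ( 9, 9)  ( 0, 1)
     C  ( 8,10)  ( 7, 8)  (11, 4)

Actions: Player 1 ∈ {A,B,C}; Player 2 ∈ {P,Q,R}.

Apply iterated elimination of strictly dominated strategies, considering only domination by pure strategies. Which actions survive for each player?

P1 drop A (C beats it: P:8>2 Q:7>4 R:11>8)
P2 drop R (P beats it: B:8>1 C:10>4)
P1→{B,C} P2→{P,Q}

IESDS → P1:{B,C} P2:{P,Q}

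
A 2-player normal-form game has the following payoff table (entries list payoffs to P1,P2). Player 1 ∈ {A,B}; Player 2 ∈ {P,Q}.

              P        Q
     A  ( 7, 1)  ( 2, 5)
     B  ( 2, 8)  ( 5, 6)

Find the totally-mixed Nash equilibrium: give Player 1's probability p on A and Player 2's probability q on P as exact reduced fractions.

p=1/3, q=3/8

P1 indiff ⇒ q·7+(1-q)·2 = q·2+(1-q)·5 ⇒ q(5) = (1-q)(3) ⇒ q = 3/8
P2 indiff ⇒ p·1+(1-p)·8 = p·5+(1-p)·6 ⇒ p(-4) = (1-p)(-2) ⇒ p = 1/3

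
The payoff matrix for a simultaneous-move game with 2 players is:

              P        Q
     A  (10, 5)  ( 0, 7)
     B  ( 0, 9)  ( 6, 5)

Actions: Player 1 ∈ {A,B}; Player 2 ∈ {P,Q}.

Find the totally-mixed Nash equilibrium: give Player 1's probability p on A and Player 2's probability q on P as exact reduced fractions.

P1 indiff ⇒ q·10+(1-q)·0 = q·0+(1-q)·6 ⇒ q(10) = (1-q)(6) ⇒ q = 3/8
P2 indiff ⇒ p·5+(1-p)·9 = p·7+(1-p)·5 ⇒ p(-2) = (1-p)(-4) ⇒ p = 2/3

P1 mixes 2/3 on A; P2 mixes 3/8 on P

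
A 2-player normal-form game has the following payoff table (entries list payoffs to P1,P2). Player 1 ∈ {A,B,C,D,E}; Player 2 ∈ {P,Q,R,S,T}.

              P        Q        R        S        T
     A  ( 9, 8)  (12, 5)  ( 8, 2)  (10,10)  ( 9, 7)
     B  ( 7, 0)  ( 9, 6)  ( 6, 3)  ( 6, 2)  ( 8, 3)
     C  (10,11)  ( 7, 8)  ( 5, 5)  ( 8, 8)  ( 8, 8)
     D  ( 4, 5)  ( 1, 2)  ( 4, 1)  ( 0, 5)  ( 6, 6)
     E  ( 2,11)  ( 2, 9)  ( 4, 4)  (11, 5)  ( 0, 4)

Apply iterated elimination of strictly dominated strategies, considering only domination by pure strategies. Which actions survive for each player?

P1 drop B (A beats it: P:9>7 Q:12>9 R:8>6 S:10>6 T:9>8)
P1 drop D (A beats it: P:9>4 Q:12>1 R:8>4 S:10>0 T:9>6)
P2 drop Q (P beats it: A:8>5 C:11>8 E:11>9)
P2 drop R (P beats it: A:8>2 C:11>5 E:11>4)
P2 drop T (P beats it: A:8>7 C:11>8 E:11>4)
P1→{A,C,E} P2→{P,S}

Survivors P1:{A,C,E} P2:{P,S}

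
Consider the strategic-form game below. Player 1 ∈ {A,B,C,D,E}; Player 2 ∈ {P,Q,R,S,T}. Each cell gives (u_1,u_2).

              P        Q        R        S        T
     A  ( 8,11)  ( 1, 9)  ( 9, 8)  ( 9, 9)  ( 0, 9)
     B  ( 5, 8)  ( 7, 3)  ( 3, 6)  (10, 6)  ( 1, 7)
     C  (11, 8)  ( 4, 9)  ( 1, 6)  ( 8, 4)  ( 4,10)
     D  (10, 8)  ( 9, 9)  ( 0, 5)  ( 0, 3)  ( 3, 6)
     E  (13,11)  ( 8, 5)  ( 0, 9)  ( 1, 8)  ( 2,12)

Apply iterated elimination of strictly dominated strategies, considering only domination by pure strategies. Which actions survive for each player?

Survivors P1:{C,D,E} P2:{P,Q,T}

P2 drop R (P beats it: A:11>8 B:8>6 C:8>6 D:8>5 E:11>9)
P2 drop S (P beats it: A:11>9 B:8>6 C:8>4 D:8>3 E:11>8)
P1 drop A (C beats it: P:11>8 Q:4>1 T:4>0)
P1 drop B (D beats it: P:10>5 Q:9>7 T:3>1)
P1→{C,D,E} P2→{P,Q,T}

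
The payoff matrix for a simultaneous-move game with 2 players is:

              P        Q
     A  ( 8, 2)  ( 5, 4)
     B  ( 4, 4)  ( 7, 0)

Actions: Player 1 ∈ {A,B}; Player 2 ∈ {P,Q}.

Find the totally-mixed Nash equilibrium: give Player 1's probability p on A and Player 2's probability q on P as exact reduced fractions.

P1 indiff ⇒ q·8+(1-q)·5 = q·4+(1-q)·7 ⇒ q(4) = (1-q)(2) ⇒ q = 1/3
P2 indiff ⇒ p·2+(1-p)·4 = p·4+(1-p)·0 ⇒ p(-2) = (1-p)(-4) ⇒ p = 2/3

(p,q) = (2/3, 1/3)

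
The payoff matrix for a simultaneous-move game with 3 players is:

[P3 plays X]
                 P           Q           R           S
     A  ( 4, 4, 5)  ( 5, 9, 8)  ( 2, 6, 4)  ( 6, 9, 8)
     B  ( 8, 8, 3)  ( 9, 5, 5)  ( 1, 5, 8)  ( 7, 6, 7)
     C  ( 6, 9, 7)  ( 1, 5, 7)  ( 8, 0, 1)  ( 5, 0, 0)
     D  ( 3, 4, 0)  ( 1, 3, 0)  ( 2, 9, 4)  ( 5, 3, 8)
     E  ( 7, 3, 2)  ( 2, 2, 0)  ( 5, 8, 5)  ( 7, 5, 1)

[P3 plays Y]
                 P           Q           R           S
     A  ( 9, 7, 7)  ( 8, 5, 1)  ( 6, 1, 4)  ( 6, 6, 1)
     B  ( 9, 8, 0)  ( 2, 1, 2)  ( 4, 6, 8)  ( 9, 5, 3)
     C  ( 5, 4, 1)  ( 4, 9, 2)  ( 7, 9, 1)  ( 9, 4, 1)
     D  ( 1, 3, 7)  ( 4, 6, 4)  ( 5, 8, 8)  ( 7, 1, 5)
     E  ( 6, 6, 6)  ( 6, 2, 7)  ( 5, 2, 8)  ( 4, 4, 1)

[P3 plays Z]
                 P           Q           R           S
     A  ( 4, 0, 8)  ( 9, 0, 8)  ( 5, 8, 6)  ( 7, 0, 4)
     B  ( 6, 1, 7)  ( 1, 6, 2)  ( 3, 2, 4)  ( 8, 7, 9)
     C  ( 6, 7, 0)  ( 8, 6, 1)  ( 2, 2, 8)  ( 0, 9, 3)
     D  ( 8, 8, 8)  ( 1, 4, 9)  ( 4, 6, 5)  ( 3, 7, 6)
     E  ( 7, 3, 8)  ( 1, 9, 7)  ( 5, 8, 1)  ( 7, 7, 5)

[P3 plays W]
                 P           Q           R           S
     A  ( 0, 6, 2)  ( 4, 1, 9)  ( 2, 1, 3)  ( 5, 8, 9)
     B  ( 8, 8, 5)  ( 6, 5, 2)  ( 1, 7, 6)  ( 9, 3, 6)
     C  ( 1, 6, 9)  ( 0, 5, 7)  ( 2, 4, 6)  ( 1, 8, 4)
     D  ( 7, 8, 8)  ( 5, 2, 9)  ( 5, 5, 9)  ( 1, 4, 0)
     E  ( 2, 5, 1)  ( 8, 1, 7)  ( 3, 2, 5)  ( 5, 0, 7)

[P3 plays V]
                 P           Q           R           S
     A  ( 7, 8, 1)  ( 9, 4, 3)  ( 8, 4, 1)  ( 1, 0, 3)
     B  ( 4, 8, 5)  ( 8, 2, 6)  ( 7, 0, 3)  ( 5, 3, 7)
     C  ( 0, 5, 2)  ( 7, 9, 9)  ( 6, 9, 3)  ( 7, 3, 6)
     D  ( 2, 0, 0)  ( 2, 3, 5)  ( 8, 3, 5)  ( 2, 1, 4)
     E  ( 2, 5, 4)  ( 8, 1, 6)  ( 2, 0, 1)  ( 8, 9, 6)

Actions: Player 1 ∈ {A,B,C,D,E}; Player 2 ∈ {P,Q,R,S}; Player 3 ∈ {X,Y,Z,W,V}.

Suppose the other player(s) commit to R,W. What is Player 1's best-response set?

u_1(A vs R,W) = 2
u_1(B vs R,W) = 1
u_1(C vs R,W) = 2
u_1(D vs R,W) = 5
u_1(E vs R,W) = 3
max payoff 5 at {D}

P1 best: {D}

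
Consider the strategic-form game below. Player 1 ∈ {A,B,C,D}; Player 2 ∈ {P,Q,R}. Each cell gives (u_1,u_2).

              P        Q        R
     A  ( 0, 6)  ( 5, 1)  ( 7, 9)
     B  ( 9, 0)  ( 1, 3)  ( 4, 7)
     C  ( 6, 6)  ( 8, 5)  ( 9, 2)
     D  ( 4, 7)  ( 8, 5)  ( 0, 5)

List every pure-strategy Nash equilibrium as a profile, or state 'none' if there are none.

(A,P): not NE [P1→B gives 9>0; P2→R gives 9>6]
(A,Q): not NE [P1→D gives 8>5; P2→R gives 9>1]
(A,R): not NE [P1→C gives 9>7]
(B,P): not NE [P2→R gives 7>0]
(B,Q): not NE [P1→D gives 8>1; P2→R gives 7>3]
(B,R): not NE [P1→C gives 9>4]
(C,P): not NE [P1→B gives 9>6]
(C,Q): not NE [P2→P gives 6>5]
(C,R): not NE [P2→P gives 6>2]
(D,P): not NE [P1→B gives 9>4]
(D,Q): not NE [P2→P gives 7>5]
(D,R): not NE [P1→C gives 9>0; P2→P gives 7>5]

No pure NE.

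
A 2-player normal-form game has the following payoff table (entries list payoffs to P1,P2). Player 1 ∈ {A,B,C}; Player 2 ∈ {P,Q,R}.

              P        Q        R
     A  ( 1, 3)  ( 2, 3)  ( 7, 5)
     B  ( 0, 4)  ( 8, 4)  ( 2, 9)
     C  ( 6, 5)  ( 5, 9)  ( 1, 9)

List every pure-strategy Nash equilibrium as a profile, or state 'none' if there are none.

(A,P): not NE [P1→C gives 6>1; P2→R gives 5>3]
(A,Q): not NE [P1→B gives 8>2; P2→R gives 5>3]
(A,R): NE
(B,P): not NE [P1→C gives 6>0; P2→R gives 9>4]
(B,Q): not NE [P2→R gives 9>4]
(B,R): not NE [P1→A gives 7>2]
(C,P): not NE [P2→R gives 9>5]
(C,Q): not NE [P1→B gives 8>5]
(C,R): not NE [P1→A gives 7>1]

Nash profiles: (A,R)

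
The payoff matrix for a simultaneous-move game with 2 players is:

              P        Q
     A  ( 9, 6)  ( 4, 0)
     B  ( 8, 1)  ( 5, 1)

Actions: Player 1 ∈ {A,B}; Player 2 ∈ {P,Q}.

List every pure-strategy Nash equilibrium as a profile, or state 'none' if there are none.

Nash profiles: (A,P), (B,Q)

(A,P): NE
(A,Q): not NE [P1→B gives 5>4; P2→P gives 6>0]
(B,P): not NE [P1→A gives 9>8]
(B,Q): NE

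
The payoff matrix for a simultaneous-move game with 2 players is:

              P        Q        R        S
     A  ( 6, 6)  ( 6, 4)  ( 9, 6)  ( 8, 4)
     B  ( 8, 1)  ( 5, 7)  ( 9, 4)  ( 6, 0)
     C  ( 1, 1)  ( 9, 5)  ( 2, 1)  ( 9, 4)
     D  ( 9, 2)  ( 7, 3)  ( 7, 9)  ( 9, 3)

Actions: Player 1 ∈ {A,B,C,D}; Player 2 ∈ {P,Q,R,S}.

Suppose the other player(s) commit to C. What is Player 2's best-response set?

argmax u_2 = {Q}

u_2(P vs C) = 1
u_2(Q vs C) = 5
u_2(R vs C) = 1
u_2(S vs C) = 4
max payoff 5 at {Q}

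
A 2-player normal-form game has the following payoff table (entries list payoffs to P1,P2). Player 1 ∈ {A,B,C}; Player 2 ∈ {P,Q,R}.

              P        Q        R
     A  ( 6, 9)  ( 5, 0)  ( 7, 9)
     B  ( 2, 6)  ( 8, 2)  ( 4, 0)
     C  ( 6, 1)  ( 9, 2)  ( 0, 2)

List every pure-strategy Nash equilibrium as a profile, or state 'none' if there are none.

(A,P): NE
(A,Q): not NE [P1→C gives 9>5; P2→R gives 9>0]
(A,R): NE
(B,P): not NE [P1→C gives 6>2]
(B,Q): not NE [P1→C gives 9>8; P2→P gives 6>2]
(B,R): not NE [P1→A gives 7>4; P2→P gives 6>0]
(C,P): not NE [P2→R gives 2>1]
(C,Q): NE
(C,R): not NE [P1→A gives 7>0]

PSNE = {(A,P), (A,R), (C,Q)}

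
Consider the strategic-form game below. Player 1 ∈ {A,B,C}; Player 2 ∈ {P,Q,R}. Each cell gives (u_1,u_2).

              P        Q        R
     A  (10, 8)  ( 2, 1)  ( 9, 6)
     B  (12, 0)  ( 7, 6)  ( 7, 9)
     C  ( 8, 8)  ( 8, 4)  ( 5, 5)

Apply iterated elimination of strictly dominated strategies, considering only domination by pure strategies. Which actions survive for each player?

P2 drop Q (R beats it: A:6>1 B:9>6 C:5>4)
P1 drop C (A beats it: P:10>8 R:9>5)
P1→{A,B} P2→{P,R}

Survivors P1:{A,B} P2:{P,R}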